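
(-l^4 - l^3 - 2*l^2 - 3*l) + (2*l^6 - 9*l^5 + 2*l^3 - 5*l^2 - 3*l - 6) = 2*l^6 - 9*l^5 - l^4 + l^3 - 7*l^2 - 6*l - 6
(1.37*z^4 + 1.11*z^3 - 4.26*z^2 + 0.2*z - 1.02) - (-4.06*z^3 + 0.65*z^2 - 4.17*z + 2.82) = 1.37*z^4 + 5.17*z^3 - 4.91*z^2 + 4.37*z - 3.84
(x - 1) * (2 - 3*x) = -3*x^2 + 5*x - 2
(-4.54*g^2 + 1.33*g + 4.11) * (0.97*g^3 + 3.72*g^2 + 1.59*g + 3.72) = -4.4038*g^5 - 15.5987*g^4 + 1.7157*g^3 + 0.515100000000004*g^2 + 11.4825*g + 15.2892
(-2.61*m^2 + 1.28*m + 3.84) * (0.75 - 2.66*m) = 6.9426*m^3 - 5.3623*m^2 - 9.2544*m + 2.88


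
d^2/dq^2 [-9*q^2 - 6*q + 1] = -18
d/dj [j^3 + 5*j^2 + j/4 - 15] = 3*j^2 + 10*j + 1/4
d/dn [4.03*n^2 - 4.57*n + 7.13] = 8.06*n - 4.57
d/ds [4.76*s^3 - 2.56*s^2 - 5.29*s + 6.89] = 14.28*s^2 - 5.12*s - 5.29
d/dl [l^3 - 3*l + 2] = 3*l^2 - 3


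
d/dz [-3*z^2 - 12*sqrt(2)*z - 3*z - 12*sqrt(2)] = -6*z - 12*sqrt(2) - 3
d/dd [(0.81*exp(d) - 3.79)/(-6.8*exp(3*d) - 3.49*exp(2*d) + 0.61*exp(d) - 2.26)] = (11.016*exp(3*d) - 74.4891*exp(2*d) - 26.4542*exp(d) + 0.4813)*exp(d)/(46.24*exp(6*d) + 47.464*exp(5*d) + 3.8841*exp(4*d) + 26.4782*exp(3*d) + 16.1469*exp(2*d) - 2.7572*exp(d) + 5.1076)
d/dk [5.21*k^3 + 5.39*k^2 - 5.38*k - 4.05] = 15.63*k^2 + 10.78*k - 5.38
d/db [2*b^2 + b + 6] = 4*b + 1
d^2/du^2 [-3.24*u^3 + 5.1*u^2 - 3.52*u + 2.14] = 10.2 - 19.44*u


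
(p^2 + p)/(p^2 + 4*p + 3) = p/(p + 3)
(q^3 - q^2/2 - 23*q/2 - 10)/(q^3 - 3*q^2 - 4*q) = (q + 5/2)/q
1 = 1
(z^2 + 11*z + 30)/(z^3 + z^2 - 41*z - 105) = (z + 6)/(z^2 - 4*z - 21)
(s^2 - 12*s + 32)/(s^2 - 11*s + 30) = (s^2 - 12*s + 32)/(s^2 - 11*s + 30)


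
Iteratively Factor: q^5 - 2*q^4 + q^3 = (q - 1)*(q^4 - q^3) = q*(q - 1)*(q^3 - q^2) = q^2*(q - 1)*(q^2 - q) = q^2*(q - 1)^2*(q)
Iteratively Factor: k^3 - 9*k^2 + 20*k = (k - 5)*(k^2 - 4*k) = k*(k - 5)*(k - 4)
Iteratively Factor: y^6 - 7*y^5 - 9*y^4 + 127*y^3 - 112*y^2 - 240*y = (y + 4)*(y^5 - 11*y^4 + 35*y^3 - 13*y^2 - 60*y) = (y + 1)*(y + 4)*(y^4 - 12*y^3 + 47*y^2 - 60*y) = (y - 3)*(y + 1)*(y + 4)*(y^3 - 9*y^2 + 20*y) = (y - 5)*(y - 3)*(y + 1)*(y + 4)*(y^2 - 4*y) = y*(y - 5)*(y - 3)*(y + 1)*(y + 4)*(y - 4)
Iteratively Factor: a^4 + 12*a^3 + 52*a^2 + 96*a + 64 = (a + 4)*(a^3 + 8*a^2 + 20*a + 16) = (a + 4)^2*(a^2 + 4*a + 4) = (a + 2)*(a + 4)^2*(a + 2)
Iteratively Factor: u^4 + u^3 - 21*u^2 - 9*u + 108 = (u + 4)*(u^3 - 3*u^2 - 9*u + 27) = (u - 3)*(u + 4)*(u^2 - 9) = (u - 3)*(u + 3)*(u + 4)*(u - 3)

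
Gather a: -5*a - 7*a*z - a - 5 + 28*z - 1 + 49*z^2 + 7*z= a*(-7*z - 6) + 49*z^2 + 35*z - 6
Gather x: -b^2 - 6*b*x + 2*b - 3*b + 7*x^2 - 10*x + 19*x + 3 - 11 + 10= -b^2 - b + 7*x^2 + x*(9 - 6*b) + 2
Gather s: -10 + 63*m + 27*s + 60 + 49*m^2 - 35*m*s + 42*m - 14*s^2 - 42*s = 49*m^2 + 105*m - 14*s^2 + s*(-35*m - 15) + 50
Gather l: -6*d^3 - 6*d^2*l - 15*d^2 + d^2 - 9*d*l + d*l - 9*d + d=-6*d^3 - 14*d^2 - 8*d + l*(-6*d^2 - 8*d)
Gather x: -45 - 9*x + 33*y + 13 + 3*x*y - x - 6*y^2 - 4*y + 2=x*(3*y - 10) - 6*y^2 + 29*y - 30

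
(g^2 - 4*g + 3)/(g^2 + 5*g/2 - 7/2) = 2*(g - 3)/(2*g + 7)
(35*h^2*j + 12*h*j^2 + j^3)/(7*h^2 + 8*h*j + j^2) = j*(5*h + j)/(h + j)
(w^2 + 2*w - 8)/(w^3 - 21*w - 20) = (w - 2)/(w^2 - 4*w - 5)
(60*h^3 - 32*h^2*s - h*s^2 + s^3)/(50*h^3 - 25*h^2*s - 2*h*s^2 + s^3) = (6*h + s)/(5*h + s)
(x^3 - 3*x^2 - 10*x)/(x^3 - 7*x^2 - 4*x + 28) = x*(x - 5)/(x^2 - 9*x + 14)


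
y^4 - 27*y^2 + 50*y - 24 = (y - 4)*(y - 1)^2*(y + 6)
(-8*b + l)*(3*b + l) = -24*b^2 - 5*b*l + l^2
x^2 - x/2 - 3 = (x - 2)*(x + 3/2)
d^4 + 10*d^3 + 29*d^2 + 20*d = d*(d + 1)*(d + 4)*(d + 5)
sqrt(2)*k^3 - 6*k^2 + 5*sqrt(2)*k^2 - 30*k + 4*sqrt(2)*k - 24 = (k + 4)*(k - 3*sqrt(2))*(sqrt(2)*k + sqrt(2))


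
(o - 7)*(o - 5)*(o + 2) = o^3 - 10*o^2 + 11*o + 70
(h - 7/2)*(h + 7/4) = h^2 - 7*h/4 - 49/8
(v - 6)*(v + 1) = v^2 - 5*v - 6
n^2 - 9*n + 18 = (n - 6)*(n - 3)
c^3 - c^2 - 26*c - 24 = (c - 6)*(c + 1)*(c + 4)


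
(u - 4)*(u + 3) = u^2 - u - 12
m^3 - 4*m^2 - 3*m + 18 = (m - 3)^2*(m + 2)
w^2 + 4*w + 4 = (w + 2)^2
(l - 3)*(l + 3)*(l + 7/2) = l^3 + 7*l^2/2 - 9*l - 63/2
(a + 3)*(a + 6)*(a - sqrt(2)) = a^3 - sqrt(2)*a^2 + 9*a^2 - 9*sqrt(2)*a + 18*a - 18*sqrt(2)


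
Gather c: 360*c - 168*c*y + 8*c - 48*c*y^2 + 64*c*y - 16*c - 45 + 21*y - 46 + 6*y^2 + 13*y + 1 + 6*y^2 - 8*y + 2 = c*(-48*y^2 - 104*y + 352) + 12*y^2 + 26*y - 88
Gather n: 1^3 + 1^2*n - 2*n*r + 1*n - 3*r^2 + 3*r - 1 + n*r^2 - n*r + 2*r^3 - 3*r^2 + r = n*(r^2 - 3*r + 2) + 2*r^3 - 6*r^2 + 4*r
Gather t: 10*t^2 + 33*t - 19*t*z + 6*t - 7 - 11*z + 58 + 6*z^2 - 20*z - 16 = 10*t^2 + t*(39 - 19*z) + 6*z^2 - 31*z + 35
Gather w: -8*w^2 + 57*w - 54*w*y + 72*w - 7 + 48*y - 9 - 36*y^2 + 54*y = -8*w^2 + w*(129 - 54*y) - 36*y^2 + 102*y - 16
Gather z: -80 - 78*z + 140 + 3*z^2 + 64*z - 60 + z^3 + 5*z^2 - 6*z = z^3 + 8*z^2 - 20*z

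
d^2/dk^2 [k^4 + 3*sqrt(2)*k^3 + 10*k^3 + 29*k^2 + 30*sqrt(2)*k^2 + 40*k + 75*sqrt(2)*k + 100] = 12*k^2 + 18*sqrt(2)*k + 60*k + 58 + 60*sqrt(2)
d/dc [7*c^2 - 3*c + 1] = 14*c - 3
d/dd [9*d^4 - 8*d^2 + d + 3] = 36*d^3 - 16*d + 1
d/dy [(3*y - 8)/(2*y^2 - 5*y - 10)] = 2*(-3*y^2 + 16*y - 35)/(4*y^4 - 20*y^3 - 15*y^2 + 100*y + 100)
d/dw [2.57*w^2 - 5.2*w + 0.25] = 5.14*w - 5.2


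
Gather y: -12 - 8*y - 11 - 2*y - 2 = -10*y - 25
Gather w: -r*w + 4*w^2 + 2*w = 4*w^2 + w*(2 - r)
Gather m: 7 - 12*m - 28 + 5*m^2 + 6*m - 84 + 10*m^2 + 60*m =15*m^2 + 54*m - 105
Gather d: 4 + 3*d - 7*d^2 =-7*d^2 + 3*d + 4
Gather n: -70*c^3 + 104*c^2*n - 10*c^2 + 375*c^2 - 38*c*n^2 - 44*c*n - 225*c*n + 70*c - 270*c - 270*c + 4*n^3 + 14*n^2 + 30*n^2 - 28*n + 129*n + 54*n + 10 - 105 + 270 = -70*c^3 + 365*c^2 - 470*c + 4*n^3 + n^2*(44 - 38*c) + n*(104*c^2 - 269*c + 155) + 175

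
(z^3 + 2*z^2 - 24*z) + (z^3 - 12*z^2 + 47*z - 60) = 2*z^3 - 10*z^2 + 23*z - 60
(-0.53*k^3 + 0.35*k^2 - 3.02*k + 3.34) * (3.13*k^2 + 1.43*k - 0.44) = -1.6589*k^5 + 0.3376*k^4 - 8.7189*k^3 + 5.9816*k^2 + 6.105*k - 1.4696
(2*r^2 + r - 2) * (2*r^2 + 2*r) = 4*r^4 + 6*r^3 - 2*r^2 - 4*r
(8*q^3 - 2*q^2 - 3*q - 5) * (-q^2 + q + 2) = -8*q^5 + 10*q^4 + 17*q^3 - 2*q^2 - 11*q - 10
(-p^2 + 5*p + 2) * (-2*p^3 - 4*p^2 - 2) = 2*p^5 - 6*p^4 - 24*p^3 - 6*p^2 - 10*p - 4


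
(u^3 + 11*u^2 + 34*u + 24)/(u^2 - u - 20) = (u^2 + 7*u + 6)/(u - 5)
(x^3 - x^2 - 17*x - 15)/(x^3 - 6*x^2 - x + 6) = (x^2 - 2*x - 15)/(x^2 - 7*x + 6)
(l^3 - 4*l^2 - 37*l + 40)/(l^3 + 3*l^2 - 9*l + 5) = (l - 8)/(l - 1)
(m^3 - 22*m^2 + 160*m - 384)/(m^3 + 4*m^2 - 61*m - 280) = (m^2 - 14*m + 48)/(m^2 + 12*m + 35)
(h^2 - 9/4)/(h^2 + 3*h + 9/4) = (2*h - 3)/(2*h + 3)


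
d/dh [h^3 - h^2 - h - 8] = 3*h^2 - 2*h - 1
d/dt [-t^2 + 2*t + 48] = 2 - 2*t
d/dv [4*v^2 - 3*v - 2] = 8*v - 3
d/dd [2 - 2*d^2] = -4*d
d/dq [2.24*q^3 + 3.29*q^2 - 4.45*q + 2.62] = 6.72*q^2 + 6.58*q - 4.45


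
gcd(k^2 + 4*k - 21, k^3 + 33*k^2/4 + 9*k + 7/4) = k + 7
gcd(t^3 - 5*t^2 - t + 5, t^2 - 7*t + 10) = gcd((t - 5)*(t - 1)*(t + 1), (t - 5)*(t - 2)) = t - 5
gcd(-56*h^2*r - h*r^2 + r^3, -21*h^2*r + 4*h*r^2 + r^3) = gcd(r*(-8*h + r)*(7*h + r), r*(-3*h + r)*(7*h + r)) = 7*h*r + r^2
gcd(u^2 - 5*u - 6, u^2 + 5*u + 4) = u + 1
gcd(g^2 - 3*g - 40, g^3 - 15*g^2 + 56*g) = g - 8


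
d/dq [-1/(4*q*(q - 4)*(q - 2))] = (q*(q - 4) + q*(q - 2) + (q - 4)*(q - 2))/(4*q^2*(q - 4)^2*(q - 2)^2)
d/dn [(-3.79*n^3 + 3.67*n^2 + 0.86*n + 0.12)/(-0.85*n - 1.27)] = (6.443*n^3 + 11.3204*n^2 - 9.3218*n - 0.9902)/(0.7225*n^2 + 2.159*n + 1.6129)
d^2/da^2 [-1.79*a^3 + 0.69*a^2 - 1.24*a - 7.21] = 1.38 - 10.74*a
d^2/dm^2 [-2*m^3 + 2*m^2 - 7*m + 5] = 4 - 12*m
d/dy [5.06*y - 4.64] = 5.06000000000000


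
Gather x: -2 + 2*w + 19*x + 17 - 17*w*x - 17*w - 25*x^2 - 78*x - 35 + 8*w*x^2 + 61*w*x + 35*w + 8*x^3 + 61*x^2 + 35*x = 20*w + 8*x^3 + x^2*(8*w + 36) + x*(44*w - 24) - 20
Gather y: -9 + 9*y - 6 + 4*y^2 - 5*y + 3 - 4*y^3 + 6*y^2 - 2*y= -4*y^3 + 10*y^2 + 2*y - 12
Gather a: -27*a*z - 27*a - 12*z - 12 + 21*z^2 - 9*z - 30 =a*(-27*z - 27) + 21*z^2 - 21*z - 42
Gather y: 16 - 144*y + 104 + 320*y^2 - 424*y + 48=320*y^2 - 568*y + 168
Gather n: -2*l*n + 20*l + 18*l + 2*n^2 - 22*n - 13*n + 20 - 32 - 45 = 38*l + 2*n^2 + n*(-2*l - 35) - 57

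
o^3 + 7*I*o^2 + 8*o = o*(o - I)*(o + 8*I)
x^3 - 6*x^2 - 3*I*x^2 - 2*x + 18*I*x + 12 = (x - 6)*(x - 2*I)*(x - I)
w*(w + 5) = w^2 + 5*w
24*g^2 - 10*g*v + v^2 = (-6*g + v)*(-4*g + v)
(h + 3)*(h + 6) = h^2 + 9*h + 18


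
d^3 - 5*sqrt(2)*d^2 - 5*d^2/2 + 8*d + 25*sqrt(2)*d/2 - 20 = (d - 5/2)*(d - 4*sqrt(2))*(d - sqrt(2))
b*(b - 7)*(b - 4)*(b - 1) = b^4 - 12*b^3 + 39*b^2 - 28*b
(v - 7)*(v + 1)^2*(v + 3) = v^4 - 2*v^3 - 28*v^2 - 46*v - 21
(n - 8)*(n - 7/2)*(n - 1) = n^3 - 25*n^2/2 + 79*n/2 - 28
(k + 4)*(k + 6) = k^2 + 10*k + 24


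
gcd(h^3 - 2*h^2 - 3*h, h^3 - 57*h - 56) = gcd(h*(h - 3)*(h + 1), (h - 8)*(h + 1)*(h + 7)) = h + 1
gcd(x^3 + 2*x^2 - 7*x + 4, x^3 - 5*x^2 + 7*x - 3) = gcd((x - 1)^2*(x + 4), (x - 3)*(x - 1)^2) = x^2 - 2*x + 1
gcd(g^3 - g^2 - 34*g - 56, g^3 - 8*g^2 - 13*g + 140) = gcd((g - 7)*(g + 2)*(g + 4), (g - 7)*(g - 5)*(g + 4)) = g^2 - 3*g - 28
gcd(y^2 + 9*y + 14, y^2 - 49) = y + 7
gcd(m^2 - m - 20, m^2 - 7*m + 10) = m - 5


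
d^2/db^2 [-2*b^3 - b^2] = -12*b - 2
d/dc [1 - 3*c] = -3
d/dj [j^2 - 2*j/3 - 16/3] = 2*j - 2/3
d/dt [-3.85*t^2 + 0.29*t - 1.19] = 0.29 - 7.7*t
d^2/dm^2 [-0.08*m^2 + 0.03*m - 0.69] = -0.160000000000000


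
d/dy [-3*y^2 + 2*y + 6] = 2 - 6*y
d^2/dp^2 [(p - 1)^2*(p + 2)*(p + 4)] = 12*p^2 + 24*p - 6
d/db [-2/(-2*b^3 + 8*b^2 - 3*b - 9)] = 2*(-6*b^2 + 16*b - 3)/(2*b^3 - 8*b^2 + 3*b + 9)^2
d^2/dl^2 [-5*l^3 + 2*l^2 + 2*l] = 4 - 30*l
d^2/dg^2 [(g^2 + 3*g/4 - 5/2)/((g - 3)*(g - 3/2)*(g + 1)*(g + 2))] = 3*(16*g^5 - 96*g^4 + 252*g^3 - 389*g^2 + 342*g - 105)/(8*g^9 - 84*g^8 + 294*g^7 - 235*g^6 - 756*g^5 + 1323*g^4 + 486*g^3 - 1701*g^2 + 729)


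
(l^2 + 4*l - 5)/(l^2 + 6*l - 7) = (l + 5)/(l + 7)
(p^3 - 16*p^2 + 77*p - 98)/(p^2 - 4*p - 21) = (p^2 - 9*p + 14)/(p + 3)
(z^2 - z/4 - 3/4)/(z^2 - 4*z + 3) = (z + 3/4)/(z - 3)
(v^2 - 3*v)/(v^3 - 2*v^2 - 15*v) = (3 - v)/(-v^2 + 2*v + 15)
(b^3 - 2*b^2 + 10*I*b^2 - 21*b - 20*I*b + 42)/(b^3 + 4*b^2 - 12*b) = (b^2 + 10*I*b - 21)/(b*(b + 6))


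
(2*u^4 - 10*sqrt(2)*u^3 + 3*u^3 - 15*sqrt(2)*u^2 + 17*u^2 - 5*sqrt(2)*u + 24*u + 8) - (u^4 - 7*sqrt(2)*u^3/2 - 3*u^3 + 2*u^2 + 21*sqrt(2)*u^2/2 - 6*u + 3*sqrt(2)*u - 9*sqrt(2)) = u^4 - 13*sqrt(2)*u^3/2 + 6*u^3 - 51*sqrt(2)*u^2/2 + 15*u^2 - 8*sqrt(2)*u + 30*u + 8 + 9*sqrt(2)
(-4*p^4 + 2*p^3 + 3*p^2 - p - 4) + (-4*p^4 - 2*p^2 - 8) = -8*p^4 + 2*p^3 + p^2 - p - 12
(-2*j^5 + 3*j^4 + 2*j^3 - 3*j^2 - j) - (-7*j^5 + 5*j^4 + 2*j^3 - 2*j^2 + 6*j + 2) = 5*j^5 - 2*j^4 - j^2 - 7*j - 2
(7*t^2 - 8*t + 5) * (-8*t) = -56*t^3 + 64*t^2 - 40*t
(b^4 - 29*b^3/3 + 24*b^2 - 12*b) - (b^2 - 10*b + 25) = b^4 - 29*b^3/3 + 23*b^2 - 2*b - 25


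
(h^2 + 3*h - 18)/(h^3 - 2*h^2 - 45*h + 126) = (h + 6)/(h^2 + h - 42)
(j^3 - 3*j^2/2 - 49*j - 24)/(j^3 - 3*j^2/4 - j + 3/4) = 2*(2*j^3 - 3*j^2 - 98*j - 48)/(4*j^3 - 3*j^2 - 4*j + 3)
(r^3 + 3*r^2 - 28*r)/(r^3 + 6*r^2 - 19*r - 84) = r/(r + 3)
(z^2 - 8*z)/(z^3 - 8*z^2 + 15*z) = (z - 8)/(z^2 - 8*z + 15)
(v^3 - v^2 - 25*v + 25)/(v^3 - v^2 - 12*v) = (-v^3 + v^2 + 25*v - 25)/(v*(-v^2 + v + 12))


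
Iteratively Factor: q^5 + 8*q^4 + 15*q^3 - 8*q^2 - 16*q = (q - 1)*(q^4 + 9*q^3 + 24*q^2 + 16*q) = q*(q - 1)*(q^3 + 9*q^2 + 24*q + 16) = q*(q - 1)*(q + 1)*(q^2 + 8*q + 16) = q*(q - 1)*(q + 1)*(q + 4)*(q + 4)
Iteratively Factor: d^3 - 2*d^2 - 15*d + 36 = (d - 3)*(d^2 + d - 12) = (d - 3)*(d + 4)*(d - 3)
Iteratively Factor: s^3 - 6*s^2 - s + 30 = (s - 5)*(s^2 - s - 6) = (s - 5)*(s - 3)*(s + 2)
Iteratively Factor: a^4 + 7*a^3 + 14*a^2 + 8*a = (a)*(a^3 + 7*a^2 + 14*a + 8) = a*(a + 2)*(a^2 + 5*a + 4) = a*(a + 1)*(a + 2)*(a + 4)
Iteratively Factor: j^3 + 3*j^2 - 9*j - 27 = (j + 3)*(j^2 - 9) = (j - 3)*(j + 3)*(j + 3)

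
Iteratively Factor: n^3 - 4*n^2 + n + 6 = (n - 3)*(n^2 - n - 2) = (n - 3)*(n + 1)*(n - 2)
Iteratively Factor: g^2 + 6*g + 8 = (g + 2)*(g + 4)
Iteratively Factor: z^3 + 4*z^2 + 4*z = (z + 2)*(z^2 + 2*z) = (z + 2)^2*(z)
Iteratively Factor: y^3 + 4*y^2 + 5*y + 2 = (y + 1)*(y^2 + 3*y + 2) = (y + 1)*(y + 2)*(y + 1)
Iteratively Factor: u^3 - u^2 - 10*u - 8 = (u + 1)*(u^2 - 2*u - 8) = (u + 1)*(u + 2)*(u - 4)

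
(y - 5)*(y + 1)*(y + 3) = y^3 - y^2 - 17*y - 15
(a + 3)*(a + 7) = a^2 + 10*a + 21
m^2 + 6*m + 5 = (m + 1)*(m + 5)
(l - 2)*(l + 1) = l^2 - l - 2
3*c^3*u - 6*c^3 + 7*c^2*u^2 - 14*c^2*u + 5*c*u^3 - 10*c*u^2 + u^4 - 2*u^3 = (c + u)^2*(3*c + u)*(u - 2)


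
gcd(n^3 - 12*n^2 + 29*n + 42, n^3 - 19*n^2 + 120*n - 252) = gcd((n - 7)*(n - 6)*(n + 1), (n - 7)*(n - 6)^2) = n^2 - 13*n + 42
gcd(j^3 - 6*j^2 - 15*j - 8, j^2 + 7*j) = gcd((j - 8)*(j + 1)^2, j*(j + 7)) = 1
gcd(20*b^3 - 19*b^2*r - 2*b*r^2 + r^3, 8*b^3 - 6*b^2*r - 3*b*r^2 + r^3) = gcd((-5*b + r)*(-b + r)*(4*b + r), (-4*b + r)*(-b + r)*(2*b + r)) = -b + r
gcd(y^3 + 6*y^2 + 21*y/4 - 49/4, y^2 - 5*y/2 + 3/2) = y - 1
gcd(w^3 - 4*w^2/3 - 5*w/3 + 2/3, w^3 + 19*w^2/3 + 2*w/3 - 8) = 1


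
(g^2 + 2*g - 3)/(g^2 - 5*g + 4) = (g + 3)/(g - 4)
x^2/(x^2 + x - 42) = x^2/(x^2 + x - 42)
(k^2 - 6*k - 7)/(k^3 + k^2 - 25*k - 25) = (k - 7)/(k^2 - 25)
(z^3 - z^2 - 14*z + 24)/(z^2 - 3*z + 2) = (z^2 + z - 12)/(z - 1)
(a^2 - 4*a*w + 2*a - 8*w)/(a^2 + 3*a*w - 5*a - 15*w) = (a^2 - 4*a*w + 2*a - 8*w)/(a^2 + 3*a*w - 5*a - 15*w)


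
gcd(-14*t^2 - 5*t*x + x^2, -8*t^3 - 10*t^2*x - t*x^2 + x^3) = 2*t + x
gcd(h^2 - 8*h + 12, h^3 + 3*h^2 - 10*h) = h - 2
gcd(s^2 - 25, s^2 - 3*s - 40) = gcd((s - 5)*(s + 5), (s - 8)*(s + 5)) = s + 5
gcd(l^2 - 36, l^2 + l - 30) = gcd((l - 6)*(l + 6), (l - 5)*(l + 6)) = l + 6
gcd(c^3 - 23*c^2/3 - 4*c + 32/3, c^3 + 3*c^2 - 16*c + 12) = c - 1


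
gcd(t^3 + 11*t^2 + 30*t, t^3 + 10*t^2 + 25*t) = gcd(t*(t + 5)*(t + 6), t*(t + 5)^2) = t^2 + 5*t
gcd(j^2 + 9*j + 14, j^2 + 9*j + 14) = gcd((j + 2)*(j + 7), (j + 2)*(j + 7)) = j^2 + 9*j + 14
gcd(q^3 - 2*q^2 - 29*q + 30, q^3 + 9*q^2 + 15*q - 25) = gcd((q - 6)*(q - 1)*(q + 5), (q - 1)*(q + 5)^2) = q^2 + 4*q - 5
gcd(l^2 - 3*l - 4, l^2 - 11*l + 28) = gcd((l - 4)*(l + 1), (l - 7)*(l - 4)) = l - 4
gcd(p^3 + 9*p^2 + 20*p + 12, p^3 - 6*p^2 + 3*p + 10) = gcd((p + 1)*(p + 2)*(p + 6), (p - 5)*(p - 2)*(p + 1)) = p + 1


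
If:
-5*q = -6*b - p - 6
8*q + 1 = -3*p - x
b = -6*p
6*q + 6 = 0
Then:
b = -66/35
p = 11/35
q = -1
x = 212/35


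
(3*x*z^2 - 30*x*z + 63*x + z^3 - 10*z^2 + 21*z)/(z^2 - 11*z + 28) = (3*x*z - 9*x + z^2 - 3*z)/(z - 4)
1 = 1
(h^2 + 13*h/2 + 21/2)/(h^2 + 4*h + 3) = (h + 7/2)/(h + 1)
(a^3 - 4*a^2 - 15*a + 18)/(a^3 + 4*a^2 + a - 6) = (a - 6)/(a + 2)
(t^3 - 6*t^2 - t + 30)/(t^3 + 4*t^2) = (t^3 - 6*t^2 - t + 30)/(t^2*(t + 4))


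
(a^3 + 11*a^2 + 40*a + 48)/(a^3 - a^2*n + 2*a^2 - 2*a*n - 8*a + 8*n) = (a^2 + 7*a + 12)/(a^2 - a*n - 2*a + 2*n)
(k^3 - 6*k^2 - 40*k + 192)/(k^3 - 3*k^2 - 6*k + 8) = (k^2 - 2*k - 48)/(k^2 + k - 2)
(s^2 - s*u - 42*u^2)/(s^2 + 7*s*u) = (s^2 - s*u - 42*u^2)/(s*(s + 7*u))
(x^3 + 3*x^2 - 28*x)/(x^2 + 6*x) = (x^2 + 3*x - 28)/(x + 6)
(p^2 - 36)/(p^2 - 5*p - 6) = (p + 6)/(p + 1)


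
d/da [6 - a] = -1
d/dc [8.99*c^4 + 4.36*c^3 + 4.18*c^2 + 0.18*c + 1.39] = 35.96*c^3 + 13.08*c^2 + 8.36*c + 0.18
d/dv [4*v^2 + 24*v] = 8*v + 24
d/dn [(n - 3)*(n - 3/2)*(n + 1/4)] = 3*n^2 - 17*n/2 + 27/8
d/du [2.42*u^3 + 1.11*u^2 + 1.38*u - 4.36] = 7.26*u^2 + 2.22*u + 1.38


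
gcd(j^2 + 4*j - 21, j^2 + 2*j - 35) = j + 7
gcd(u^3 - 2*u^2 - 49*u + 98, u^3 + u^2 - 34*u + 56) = u^2 + 5*u - 14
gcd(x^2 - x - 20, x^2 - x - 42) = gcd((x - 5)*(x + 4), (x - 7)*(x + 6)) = 1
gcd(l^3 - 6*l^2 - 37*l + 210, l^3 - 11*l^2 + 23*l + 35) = l^2 - 12*l + 35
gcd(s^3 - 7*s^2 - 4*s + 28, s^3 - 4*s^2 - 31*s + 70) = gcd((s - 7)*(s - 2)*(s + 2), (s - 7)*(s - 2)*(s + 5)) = s^2 - 9*s + 14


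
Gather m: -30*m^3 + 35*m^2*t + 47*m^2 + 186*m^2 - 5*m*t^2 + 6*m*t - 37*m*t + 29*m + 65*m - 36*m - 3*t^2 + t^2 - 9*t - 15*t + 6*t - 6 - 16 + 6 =-30*m^3 + m^2*(35*t + 233) + m*(-5*t^2 - 31*t + 58) - 2*t^2 - 18*t - 16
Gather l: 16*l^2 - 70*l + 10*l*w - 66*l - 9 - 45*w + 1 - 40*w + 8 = 16*l^2 + l*(10*w - 136) - 85*w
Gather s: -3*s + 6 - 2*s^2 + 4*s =-2*s^2 + s + 6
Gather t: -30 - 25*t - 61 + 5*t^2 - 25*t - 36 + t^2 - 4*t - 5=6*t^2 - 54*t - 132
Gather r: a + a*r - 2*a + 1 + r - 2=-a + r*(a + 1) - 1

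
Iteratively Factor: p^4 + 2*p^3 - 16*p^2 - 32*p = (p)*(p^3 + 2*p^2 - 16*p - 32) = p*(p - 4)*(p^2 + 6*p + 8) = p*(p - 4)*(p + 2)*(p + 4)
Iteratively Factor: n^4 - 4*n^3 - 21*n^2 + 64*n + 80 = (n - 4)*(n^3 - 21*n - 20) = (n - 4)*(n + 1)*(n^2 - n - 20) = (n - 4)*(n + 1)*(n + 4)*(n - 5)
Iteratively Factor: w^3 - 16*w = (w - 4)*(w^2 + 4*w) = (w - 4)*(w + 4)*(w)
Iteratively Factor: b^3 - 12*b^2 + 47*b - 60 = (b - 5)*(b^2 - 7*b + 12) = (b - 5)*(b - 3)*(b - 4)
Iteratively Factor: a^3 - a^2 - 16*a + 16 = (a - 1)*(a^2 - 16) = (a - 1)*(a + 4)*(a - 4)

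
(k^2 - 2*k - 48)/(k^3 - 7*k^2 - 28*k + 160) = (k + 6)/(k^2 + k - 20)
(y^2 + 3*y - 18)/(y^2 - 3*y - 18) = (-y^2 - 3*y + 18)/(-y^2 + 3*y + 18)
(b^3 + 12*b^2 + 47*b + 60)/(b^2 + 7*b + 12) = b + 5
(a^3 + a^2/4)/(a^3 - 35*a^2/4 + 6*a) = a*(4*a + 1)/(4*a^2 - 35*a + 24)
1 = 1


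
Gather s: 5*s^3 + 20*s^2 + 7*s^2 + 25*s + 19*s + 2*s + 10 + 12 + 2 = 5*s^3 + 27*s^2 + 46*s + 24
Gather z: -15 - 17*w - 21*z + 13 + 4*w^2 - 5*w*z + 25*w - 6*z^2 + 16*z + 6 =4*w^2 + 8*w - 6*z^2 + z*(-5*w - 5) + 4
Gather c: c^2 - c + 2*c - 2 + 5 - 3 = c^2 + c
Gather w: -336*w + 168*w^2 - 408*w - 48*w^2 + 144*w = 120*w^2 - 600*w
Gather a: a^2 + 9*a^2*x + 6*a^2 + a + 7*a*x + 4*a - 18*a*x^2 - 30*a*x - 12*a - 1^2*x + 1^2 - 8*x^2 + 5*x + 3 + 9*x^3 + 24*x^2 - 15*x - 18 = a^2*(9*x + 7) + a*(-18*x^2 - 23*x - 7) + 9*x^3 + 16*x^2 - 11*x - 14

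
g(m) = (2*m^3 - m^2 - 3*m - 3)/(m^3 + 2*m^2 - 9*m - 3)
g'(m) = (-3*m^2 - 4*m + 9)*(2*m^3 - m^2 - 3*m - 3)/(m^3 + 2*m^2 - 9*m - 3)^2 + (6*m^2 - 2*m - 3)/(m^3 + 2*m^2 - 9*m - 3) = (5*m^4 - 30*m^3 + 6*m^2 + 18*m - 18)/(m^6 + 4*m^5 - 14*m^4 - 42*m^3 + 69*m^2 + 54*m + 9)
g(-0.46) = -1.38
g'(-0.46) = -10.18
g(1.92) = -0.29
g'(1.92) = -3.11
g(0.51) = 0.65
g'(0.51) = -0.23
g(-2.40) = -1.79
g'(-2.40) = 2.09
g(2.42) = 11.06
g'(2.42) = -157.97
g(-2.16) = -1.36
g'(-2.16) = 1.55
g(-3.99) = -109.03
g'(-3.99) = 2104.40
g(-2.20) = -1.42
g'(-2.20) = 1.63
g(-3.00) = -3.80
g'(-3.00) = 5.32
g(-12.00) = 2.67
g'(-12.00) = 0.09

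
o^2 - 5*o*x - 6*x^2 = (o - 6*x)*(o + x)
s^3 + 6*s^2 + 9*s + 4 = (s + 1)^2*(s + 4)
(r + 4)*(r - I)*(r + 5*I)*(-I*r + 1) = -I*r^4 + 5*r^3 - 4*I*r^3 + 20*r^2 - I*r^2 + 5*r - 4*I*r + 20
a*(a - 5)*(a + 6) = a^3 + a^2 - 30*a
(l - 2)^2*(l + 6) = l^3 + 2*l^2 - 20*l + 24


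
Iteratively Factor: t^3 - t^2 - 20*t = (t)*(t^2 - t - 20) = t*(t + 4)*(t - 5)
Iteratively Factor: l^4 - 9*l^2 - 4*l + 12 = (l - 1)*(l^3 + l^2 - 8*l - 12) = (l - 1)*(l + 2)*(l^2 - l - 6) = (l - 3)*(l - 1)*(l + 2)*(l + 2)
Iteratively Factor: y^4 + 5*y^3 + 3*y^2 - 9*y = (y + 3)*(y^3 + 2*y^2 - 3*y) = y*(y + 3)*(y^2 + 2*y - 3) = y*(y - 1)*(y + 3)*(y + 3)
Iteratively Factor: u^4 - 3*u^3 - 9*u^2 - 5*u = (u)*(u^3 - 3*u^2 - 9*u - 5) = u*(u - 5)*(u^2 + 2*u + 1) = u*(u - 5)*(u + 1)*(u + 1)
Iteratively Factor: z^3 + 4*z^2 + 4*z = (z + 2)*(z^2 + 2*z) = z*(z + 2)*(z + 2)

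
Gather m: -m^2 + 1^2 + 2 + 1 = 4 - m^2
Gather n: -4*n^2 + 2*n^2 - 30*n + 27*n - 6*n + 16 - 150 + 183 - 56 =-2*n^2 - 9*n - 7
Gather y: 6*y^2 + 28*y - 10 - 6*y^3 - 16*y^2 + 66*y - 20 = -6*y^3 - 10*y^2 + 94*y - 30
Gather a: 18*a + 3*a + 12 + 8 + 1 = 21*a + 21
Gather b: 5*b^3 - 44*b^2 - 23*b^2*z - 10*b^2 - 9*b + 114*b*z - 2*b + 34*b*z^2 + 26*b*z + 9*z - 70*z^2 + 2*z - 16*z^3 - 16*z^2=5*b^3 + b^2*(-23*z - 54) + b*(34*z^2 + 140*z - 11) - 16*z^3 - 86*z^2 + 11*z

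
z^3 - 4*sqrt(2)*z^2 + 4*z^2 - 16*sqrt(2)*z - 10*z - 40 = (z + 4)*(z - 5*sqrt(2))*(z + sqrt(2))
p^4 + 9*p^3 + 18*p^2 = p^2*(p + 3)*(p + 6)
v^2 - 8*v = v*(v - 8)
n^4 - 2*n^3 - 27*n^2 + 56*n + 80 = (n - 4)^2*(n + 1)*(n + 5)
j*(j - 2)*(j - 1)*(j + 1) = j^4 - 2*j^3 - j^2 + 2*j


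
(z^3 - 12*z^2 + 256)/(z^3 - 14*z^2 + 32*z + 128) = (z + 4)/(z + 2)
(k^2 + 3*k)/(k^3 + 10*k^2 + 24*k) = (k + 3)/(k^2 + 10*k + 24)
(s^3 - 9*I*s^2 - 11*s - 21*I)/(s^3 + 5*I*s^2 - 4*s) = (s^2 - 10*I*s - 21)/(s*(s + 4*I))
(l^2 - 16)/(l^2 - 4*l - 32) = (l - 4)/(l - 8)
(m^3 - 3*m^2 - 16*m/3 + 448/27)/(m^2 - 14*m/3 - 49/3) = (9*m^2 - 48*m + 64)/(9*(m - 7))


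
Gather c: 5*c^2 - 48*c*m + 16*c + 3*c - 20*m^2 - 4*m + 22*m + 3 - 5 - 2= 5*c^2 + c*(19 - 48*m) - 20*m^2 + 18*m - 4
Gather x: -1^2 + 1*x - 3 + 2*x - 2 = 3*x - 6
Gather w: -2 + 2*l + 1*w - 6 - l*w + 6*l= 8*l + w*(1 - l) - 8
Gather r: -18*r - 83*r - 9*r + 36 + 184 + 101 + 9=330 - 110*r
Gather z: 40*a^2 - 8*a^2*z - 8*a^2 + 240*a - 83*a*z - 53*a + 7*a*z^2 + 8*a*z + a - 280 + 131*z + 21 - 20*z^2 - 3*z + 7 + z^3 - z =32*a^2 + 188*a + z^3 + z^2*(7*a - 20) + z*(-8*a^2 - 75*a + 127) - 252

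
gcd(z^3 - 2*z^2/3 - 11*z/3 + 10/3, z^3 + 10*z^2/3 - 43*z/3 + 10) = z^2 - 8*z/3 + 5/3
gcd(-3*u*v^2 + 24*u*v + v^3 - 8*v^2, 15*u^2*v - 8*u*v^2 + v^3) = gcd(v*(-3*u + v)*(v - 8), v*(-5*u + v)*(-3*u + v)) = 3*u*v - v^2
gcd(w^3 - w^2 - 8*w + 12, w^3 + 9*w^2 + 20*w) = 1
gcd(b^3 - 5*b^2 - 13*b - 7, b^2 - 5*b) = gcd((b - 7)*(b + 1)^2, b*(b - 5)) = 1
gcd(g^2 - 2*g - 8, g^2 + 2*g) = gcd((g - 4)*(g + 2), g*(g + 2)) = g + 2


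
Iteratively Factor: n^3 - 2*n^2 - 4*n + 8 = (n - 2)*(n^2 - 4) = (n - 2)^2*(n + 2)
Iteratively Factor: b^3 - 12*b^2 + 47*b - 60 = (b - 5)*(b^2 - 7*b + 12) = (b - 5)*(b - 3)*(b - 4)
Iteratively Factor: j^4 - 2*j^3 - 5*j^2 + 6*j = (j)*(j^3 - 2*j^2 - 5*j + 6) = j*(j + 2)*(j^2 - 4*j + 3) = j*(j - 3)*(j + 2)*(j - 1)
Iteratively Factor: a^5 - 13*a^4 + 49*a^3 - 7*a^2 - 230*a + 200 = (a - 1)*(a^4 - 12*a^3 + 37*a^2 + 30*a - 200) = (a - 5)*(a - 1)*(a^3 - 7*a^2 + 2*a + 40) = (a - 5)*(a - 1)*(a + 2)*(a^2 - 9*a + 20) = (a - 5)*(a - 4)*(a - 1)*(a + 2)*(a - 5)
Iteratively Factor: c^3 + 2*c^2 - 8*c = (c)*(c^2 + 2*c - 8) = c*(c - 2)*(c + 4)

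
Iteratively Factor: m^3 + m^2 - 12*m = (m - 3)*(m^2 + 4*m) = m*(m - 3)*(m + 4)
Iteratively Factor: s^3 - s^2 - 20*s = (s - 5)*(s^2 + 4*s) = (s - 5)*(s + 4)*(s)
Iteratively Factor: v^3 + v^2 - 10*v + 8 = (v - 2)*(v^2 + 3*v - 4) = (v - 2)*(v - 1)*(v + 4)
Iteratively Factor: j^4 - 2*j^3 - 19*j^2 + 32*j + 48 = (j + 1)*(j^3 - 3*j^2 - 16*j + 48) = (j + 1)*(j + 4)*(j^2 - 7*j + 12) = (j - 3)*(j + 1)*(j + 4)*(j - 4)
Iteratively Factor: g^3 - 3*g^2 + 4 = (g - 2)*(g^2 - g - 2) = (g - 2)*(g + 1)*(g - 2)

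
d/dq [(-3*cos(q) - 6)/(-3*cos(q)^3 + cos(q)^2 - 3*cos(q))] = 3*(cos(q) + 17*cos(2*q) + 3*cos(3*q) + 29)*sin(q)/(2*(3*sin(q)^2 + cos(q) - 6)^2*cos(q)^2)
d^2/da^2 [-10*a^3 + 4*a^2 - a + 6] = 8 - 60*a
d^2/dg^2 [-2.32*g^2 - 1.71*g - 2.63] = -4.64000000000000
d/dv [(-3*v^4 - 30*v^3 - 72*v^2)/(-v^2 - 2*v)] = 6*(v^3 + 8*v^2 + 20*v + 24)/(v^2 + 4*v + 4)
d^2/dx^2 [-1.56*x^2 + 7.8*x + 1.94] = -3.12000000000000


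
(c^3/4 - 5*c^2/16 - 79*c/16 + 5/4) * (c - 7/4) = c^4/4 - 3*c^3/4 - 281*c^2/64 + 633*c/64 - 35/16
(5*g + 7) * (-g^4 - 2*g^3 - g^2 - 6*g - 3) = -5*g^5 - 17*g^4 - 19*g^3 - 37*g^2 - 57*g - 21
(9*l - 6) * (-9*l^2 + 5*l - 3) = -81*l^3 + 99*l^2 - 57*l + 18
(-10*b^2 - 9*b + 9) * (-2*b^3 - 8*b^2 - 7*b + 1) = 20*b^5 + 98*b^4 + 124*b^3 - 19*b^2 - 72*b + 9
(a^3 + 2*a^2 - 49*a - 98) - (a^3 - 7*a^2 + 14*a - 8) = 9*a^2 - 63*a - 90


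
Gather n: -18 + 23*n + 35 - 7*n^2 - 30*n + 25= -7*n^2 - 7*n + 42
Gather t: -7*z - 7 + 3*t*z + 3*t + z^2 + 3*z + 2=t*(3*z + 3) + z^2 - 4*z - 5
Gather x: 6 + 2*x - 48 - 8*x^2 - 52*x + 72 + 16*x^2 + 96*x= 8*x^2 + 46*x + 30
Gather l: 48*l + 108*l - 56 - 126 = 156*l - 182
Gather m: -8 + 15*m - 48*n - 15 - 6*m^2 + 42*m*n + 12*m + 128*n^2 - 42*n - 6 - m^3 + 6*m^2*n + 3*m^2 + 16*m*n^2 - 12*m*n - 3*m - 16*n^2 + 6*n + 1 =-m^3 + m^2*(6*n - 3) + m*(16*n^2 + 30*n + 24) + 112*n^2 - 84*n - 28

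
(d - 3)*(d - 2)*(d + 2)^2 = d^4 - d^3 - 10*d^2 + 4*d + 24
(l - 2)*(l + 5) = l^2 + 3*l - 10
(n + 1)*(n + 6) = n^2 + 7*n + 6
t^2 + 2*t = t*(t + 2)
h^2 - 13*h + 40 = (h - 8)*(h - 5)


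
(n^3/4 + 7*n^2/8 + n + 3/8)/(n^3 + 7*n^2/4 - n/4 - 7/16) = 2*(2*n^3 + 7*n^2 + 8*n + 3)/(16*n^3 + 28*n^2 - 4*n - 7)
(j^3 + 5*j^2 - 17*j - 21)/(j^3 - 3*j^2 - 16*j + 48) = (j^2 + 8*j + 7)/(j^2 - 16)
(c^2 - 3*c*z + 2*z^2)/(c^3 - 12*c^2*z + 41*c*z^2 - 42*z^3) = (c - z)/(c^2 - 10*c*z + 21*z^2)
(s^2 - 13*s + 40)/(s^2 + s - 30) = (s - 8)/(s + 6)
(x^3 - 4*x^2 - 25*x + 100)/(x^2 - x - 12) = (x^2 - 25)/(x + 3)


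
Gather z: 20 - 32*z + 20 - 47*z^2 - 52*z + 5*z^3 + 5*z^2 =5*z^3 - 42*z^2 - 84*z + 40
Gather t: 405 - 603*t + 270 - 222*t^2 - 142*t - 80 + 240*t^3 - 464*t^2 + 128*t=240*t^3 - 686*t^2 - 617*t + 595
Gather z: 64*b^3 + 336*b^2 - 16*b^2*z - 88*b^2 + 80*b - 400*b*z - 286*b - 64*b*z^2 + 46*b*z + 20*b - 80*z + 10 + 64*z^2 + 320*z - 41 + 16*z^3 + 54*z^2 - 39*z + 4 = 64*b^3 + 248*b^2 - 186*b + 16*z^3 + z^2*(118 - 64*b) + z*(-16*b^2 - 354*b + 201) - 27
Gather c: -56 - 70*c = -70*c - 56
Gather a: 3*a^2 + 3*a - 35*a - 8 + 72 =3*a^2 - 32*a + 64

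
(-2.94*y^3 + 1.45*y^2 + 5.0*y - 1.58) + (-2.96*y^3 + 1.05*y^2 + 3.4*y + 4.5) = -5.9*y^3 + 2.5*y^2 + 8.4*y + 2.92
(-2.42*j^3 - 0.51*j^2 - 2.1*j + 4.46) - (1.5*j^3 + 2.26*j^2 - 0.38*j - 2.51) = -3.92*j^3 - 2.77*j^2 - 1.72*j + 6.97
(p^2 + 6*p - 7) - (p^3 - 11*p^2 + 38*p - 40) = -p^3 + 12*p^2 - 32*p + 33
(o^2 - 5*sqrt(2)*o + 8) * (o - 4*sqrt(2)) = o^3 - 9*sqrt(2)*o^2 + 48*o - 32*sqrt(2)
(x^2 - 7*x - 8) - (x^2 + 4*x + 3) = -11*x - 11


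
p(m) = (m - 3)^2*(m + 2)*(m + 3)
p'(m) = (m - 3)^2*(m + 2) + (m - 3)^2*(m + 3) + (m + 2)*(m + 3)*(2*m - 6)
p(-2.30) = -5.90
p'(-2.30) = 13.46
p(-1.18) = 26.08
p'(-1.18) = 33.65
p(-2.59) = -7.56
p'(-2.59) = -2.92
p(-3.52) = 33.60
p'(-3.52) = -97.03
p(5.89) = 585.83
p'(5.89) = 545.57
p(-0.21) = 51.46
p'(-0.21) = 15.13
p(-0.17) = 52.04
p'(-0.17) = 13.99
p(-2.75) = -6.20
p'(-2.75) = -14.38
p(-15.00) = 50544.00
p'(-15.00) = -13716.00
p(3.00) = 0.00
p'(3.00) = 0.00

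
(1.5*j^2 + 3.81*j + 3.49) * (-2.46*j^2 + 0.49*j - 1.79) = -3.69*j^4 - 8.6376*j^3 - 9.4035*j^2 - 5.1098*j - 6.2471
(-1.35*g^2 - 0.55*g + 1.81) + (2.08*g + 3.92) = -1.35*g^2 + 1.53*g + 5.73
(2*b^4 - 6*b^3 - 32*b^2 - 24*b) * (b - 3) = 2*b^5 - 12*b^4 - 14*b^3 + 72*b^2 + 72*b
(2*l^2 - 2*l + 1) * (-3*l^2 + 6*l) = -6*l^4 + 18*l^3 - 15*l^2 + 6*l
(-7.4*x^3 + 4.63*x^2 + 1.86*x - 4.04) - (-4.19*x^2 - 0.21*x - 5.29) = -7.4*x^3 + 8.82*x^2 + 2.07*x + 1.25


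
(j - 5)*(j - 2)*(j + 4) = j^3 - 3*j^2 - 18*j + 40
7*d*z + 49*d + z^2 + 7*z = (7*d + z)*(z + 7)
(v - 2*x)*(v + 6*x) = v^2 + 4*v*x - 12*x^2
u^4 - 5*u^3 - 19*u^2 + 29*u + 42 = (u - 7)*(u - 2)*(u + 1)*(u + 3)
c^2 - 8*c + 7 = (c - 7)*(c - 1)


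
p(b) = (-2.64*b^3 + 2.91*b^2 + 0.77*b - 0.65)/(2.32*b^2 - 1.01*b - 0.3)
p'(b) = (1.01 - 4.64*b)*(-2.64*b^3 + 2.91*b^2 + 0.77*b - 0.65)/(2.32*b^2 - 1.01*b - 0.3)^2 + (-7.92*b^2 + 5.82*b + 0.77)/(2.32*b^2 - 1.01*b - 0.3) = (-6.1248*b^4 + 5.3328*b^3 - 2.3495*b^2 + 1.27*b - 0.8875)/(5.3824*b^4 - 4.6864*b^3 - 0.3719*b^2 + 0.606*b + 0.09)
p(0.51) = -0.71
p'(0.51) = -12.45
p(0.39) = 0.19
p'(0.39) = -4.94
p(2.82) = -2.26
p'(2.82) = -1.21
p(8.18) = -8.49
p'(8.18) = -1.15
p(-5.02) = 6.37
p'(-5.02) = -1.16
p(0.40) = 0.14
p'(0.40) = -5.15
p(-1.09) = 1.51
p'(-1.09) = -1.63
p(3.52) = -3.09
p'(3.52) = -1.18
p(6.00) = -5.98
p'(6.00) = -1.15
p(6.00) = -5.98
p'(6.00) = -1.15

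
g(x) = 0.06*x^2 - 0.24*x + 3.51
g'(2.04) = 0.00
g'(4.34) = 0.28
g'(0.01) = -0.24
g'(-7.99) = -1.20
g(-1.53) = 4.02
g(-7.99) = 9.26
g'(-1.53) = -0.42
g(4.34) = 3.60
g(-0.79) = 3.74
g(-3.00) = 4.77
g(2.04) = 3.27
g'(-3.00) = -0.60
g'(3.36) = 0.16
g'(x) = 0.12*x - 0.24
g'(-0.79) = -0.33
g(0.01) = 3.51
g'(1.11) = -0.11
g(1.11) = 3.32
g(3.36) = 3.38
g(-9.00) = 10.53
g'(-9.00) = -1.32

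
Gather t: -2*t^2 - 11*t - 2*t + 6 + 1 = -2*t^2 - 13*t + 7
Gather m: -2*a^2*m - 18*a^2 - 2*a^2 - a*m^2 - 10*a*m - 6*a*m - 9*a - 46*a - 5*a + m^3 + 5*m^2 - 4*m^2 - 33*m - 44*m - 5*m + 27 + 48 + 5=-20*a^2 - 60*a + m^3 + m^2*(1 - a) + m*(-2*a^2 - 16*a - 82) + 80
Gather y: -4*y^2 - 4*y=-4*y^2 - 4*y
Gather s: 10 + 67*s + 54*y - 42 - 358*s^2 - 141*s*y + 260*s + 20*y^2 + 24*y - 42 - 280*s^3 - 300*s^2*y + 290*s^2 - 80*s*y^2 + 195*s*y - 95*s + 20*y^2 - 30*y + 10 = -280*s^3 + s^2*(-300*y - 68) + s*(-80*y^2 + 54*y + 232) + 40*y^2 + 48*y - 64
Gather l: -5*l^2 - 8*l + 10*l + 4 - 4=-5*l^2 + 2*l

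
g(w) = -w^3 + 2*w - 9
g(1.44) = -9.11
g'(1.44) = -4.22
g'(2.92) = -23.58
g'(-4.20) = -50.92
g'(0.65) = 0.73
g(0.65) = -7.97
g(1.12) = -8.16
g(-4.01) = 47.46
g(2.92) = -28.06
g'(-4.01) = -46.24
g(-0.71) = -10.06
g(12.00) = -1713.00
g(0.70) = -7.94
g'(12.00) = -430.00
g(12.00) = -1713.00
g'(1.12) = -1.76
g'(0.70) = 0.53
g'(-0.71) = 0.49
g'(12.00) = -430.00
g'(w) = 2 - 3*w^2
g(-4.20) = 56.69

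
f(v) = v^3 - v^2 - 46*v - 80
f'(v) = 3*v^2 - 2*v - 46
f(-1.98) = -0.60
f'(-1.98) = -30.28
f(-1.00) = -36.00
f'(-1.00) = -41.00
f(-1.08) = -32.75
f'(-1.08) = -40.34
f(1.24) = -136.67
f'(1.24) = -43.87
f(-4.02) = 23.79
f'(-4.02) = 10.52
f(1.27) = -137.98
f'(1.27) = -43.70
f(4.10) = -216.49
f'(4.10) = -3.77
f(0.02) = -80.92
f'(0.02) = -46.04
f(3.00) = -200.00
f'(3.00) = -25.00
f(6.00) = -176.00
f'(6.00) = 50.00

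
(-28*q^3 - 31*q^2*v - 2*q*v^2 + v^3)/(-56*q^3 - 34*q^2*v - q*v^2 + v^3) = (q + v)/(2*q + v)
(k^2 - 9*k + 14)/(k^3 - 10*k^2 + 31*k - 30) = (k - 7)/(k^2 - 8*k + 15)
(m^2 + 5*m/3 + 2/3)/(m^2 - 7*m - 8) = (m + 2/3)/(m - 8)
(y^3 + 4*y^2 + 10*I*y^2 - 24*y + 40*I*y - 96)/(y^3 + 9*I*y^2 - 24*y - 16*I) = (y^2 + y*(4 + 6*I) + 24*I)/(y^2 + 5*I*y - 4)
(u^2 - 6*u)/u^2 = (u - 6)/u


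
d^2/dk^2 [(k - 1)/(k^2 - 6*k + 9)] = 2*(k + 3)/(k^4 - 12*k^3 + 54*k^2 - 108*k + 81)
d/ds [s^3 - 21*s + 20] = 3*s^2 - 21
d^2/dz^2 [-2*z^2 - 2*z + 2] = -4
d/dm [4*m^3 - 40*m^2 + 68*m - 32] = 12*m^2 - 80*m + 68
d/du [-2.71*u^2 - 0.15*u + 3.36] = -5.42*u - 0.15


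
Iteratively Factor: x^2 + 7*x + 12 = (x + 3)*(x + 4)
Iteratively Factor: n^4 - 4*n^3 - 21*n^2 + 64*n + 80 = (n - 4)*(n^3 - 21*n - 20) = (n - 4)*(n + 1)*(n^2 - n - 20) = (n - 4)*(n + 1)*(n + 4)*(n - 5)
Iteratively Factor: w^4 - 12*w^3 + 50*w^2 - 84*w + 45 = (w - 3)*(w^3 - 9*w^2 + 23*w - 15) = (w - 3)^2*(w^2 - 6*w + 5) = (w - 5)*(w - 3)^2*(w - 1)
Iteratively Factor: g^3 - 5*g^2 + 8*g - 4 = (g - 2)*(g^2 - 3*g + 2) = (g - 2)^2*(g - 1)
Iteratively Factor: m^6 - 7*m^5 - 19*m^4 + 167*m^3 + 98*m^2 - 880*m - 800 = (m + 1)*(m^5 - 8*m^4 - 11*m^3 + 178*m^2 - 80*m - 800) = (m + 1)*(m + 2)*(m^4 - 10*m^3 + 9*m^2 + 160*m - 400) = (m - 4)*(m + 1)*(m + 2)*(m^3 - 6*m^2 - 15*m + 100) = (m - 5)*(m - 4)*(m + 1)*(m + 2)*(m^2 - m - 20) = (m - 5)^2*(m - 4)*(m + 1)*(m + 2)*(m + 4)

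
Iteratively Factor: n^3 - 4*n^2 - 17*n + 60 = (n - 5)*(n^2 + n - 12) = (n - 5)*(n - 3)*(n + 4)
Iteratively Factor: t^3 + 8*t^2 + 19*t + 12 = (t + 4)*(t^2 + 4*t + 3) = (t + 3)*(t + 4)*(t + 1)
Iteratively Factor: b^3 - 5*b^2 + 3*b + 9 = (b - 3)*(b^2 - 2*b - 3) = (b - 3)*(b + 1)*(b - 3)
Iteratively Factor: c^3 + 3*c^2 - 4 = (c + 2)*(c^2 + c - 2) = (c + 2)^2*(c - 1)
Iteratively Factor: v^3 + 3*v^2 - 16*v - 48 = (v - 4)*(v^2 + 7*v + 12) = (v - 4)*(v + 3)*(v + 4)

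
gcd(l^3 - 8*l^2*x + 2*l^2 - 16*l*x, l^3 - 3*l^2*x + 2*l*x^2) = l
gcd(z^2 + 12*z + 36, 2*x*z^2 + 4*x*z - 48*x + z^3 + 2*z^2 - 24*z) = z + 6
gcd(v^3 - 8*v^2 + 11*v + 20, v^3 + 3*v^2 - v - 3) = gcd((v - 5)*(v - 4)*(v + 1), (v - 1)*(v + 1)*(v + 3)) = v + 1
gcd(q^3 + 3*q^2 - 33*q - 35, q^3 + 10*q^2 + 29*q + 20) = q + 1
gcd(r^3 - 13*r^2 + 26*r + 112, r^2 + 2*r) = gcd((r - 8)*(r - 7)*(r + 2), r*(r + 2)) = r + 2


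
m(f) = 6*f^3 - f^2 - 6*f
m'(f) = 18*f^2 - 2*f - 6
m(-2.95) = -145.04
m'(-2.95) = 156.54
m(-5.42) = -952.18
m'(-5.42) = 533.62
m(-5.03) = -758.70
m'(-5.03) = 459.48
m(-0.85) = 0.69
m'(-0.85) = 8.70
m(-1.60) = -17.54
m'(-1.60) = 43.28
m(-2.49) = -83.89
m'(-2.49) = 110.58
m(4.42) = 472.05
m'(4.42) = 336.82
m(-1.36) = -8.78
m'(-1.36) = 30.01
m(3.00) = 135.00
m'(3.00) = 150.00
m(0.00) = 0.00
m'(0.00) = -6.00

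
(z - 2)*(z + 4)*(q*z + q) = q*z^3 + 3*q*z^2 - 6*q*z - 8*q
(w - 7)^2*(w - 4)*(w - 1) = w^4 - 19*w^3 + 123*w^2 - 301*w + 196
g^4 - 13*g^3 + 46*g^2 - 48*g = g*(g - 8)*(g - 3)*(g - 2)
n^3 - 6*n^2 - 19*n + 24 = (n - 8)*(n - 1)*(n + 3)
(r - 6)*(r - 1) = r^2 - 7*r + 6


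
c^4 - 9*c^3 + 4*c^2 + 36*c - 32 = (c - 8)*(c - 2)*(c - 1)*(c + 2)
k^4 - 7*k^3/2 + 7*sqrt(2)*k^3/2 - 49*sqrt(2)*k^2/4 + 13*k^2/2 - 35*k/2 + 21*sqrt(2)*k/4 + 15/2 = (k - 3)*(k - 1/2)*(k + sqrt(2))*(k + 5*sqrt(2)/2)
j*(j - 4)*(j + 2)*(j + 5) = j^4 + 3*j^3 - 18*j^2 - 40*j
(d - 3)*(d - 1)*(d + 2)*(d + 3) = d^4 + d^3 - 11*d^2 - 9*d + 18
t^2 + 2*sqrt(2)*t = t*(t + 2*sqrt(2))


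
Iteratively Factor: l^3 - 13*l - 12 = (l + 1)*(l^2 - l - 12) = (l + 1)*(l + 3)*(l - 4)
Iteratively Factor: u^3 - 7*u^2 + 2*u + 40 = (u + 2)*(u^2 - 9*u + 20) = (u - 4)*(u + 2)*(u - 5)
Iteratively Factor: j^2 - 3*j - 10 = (j + 2)*(j - 5)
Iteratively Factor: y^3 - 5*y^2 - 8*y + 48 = (y + 3)*(y^2 - 8*y + 16) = (y - 4)*(y + 3)*(y - 4)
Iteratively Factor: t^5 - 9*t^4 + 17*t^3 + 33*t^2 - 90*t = (t + 2)*(t^4 - 11*t^3 + 39*t^2 - 45*t) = (t - 5)*(t + 2)*(t^3 - 6*t^2 + 9*t) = (t - 5)*(t - 3)*(t + 2)*(t^2 - 3*t) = t*(t - 5)*(t - 3)*(t + 2)*(t - 3)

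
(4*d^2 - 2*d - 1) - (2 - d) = 4*d^2 - d - 3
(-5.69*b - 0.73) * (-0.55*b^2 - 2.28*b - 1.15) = 3.1295*b^3 + 13.3747*b^2 + 8.2079*b + 0.8395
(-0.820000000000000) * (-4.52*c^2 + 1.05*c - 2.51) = 3.7064*c^2 - 0.861*c + 2.0582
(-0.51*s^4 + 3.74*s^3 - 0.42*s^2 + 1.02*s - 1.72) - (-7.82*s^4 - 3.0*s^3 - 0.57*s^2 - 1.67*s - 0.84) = 7.31*s^4 + 6.74*s^3 + 0.15*s^2 + 2.69*s - 0.88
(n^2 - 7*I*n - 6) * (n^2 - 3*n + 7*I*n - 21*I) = n^4 - 3*n^3 + 43*n^2 - 129*n - 42*I*n + 126*I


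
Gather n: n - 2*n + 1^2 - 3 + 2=-n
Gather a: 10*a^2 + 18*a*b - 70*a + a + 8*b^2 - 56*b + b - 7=10*a^2 + a*(18*b - 69) + 8*b^2 - 55*b - 7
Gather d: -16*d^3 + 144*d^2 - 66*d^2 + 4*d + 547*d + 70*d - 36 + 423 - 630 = -16*d^3 + 78*d^2 + 621*d - 243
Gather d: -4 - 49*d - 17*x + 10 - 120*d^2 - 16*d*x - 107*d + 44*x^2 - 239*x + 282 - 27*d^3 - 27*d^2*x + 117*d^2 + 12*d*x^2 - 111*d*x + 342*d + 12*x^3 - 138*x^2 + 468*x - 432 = -27*d^3 + d^2*(-27*x - 3) + d*(12*x^2 - 127*x + 186) + 12*x^3 - 94*x^2 + 212*x - 144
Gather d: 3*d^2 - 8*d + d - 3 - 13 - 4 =3*d^2 - 7*d - 20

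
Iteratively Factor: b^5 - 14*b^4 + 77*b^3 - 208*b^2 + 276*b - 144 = (b - 2)*(b^4 - 12*b^3 + 53*b^2 - 102*b + 72) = (b - 3)*(b - 2)*(b^3 - 9*b^2 + 26*b - 24) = (b - 3)^2*(b - 2)*(b^2 - 6*b + 8) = (b - 3)^2*(b - 2)^2*(b - 4)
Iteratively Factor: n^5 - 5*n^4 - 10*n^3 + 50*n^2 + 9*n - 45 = (n - 1)*(n^4 - 4*n^3 - 14*n^2 + 36*n + 45) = (n - 5)*(n - 1)*(n^3 + n^2 - 9*n - 9) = (n - 5)*(n - 1)*(n + 1)*(n^2 - 9) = (n - 5)*(n - 1)*(n + 1)*(n + 3)*(n - 3)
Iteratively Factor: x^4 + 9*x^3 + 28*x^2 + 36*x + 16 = (x + 4)*(x^3 + 5*x^2 + 8*x + 4) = (x + 1)*(x + 4)*(x^2 + 4*x + 4) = (x + 1)*(x + 2)*(x + 4)*(x + 2)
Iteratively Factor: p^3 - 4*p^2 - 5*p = (p)*(p^2 - 4*p - 5) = p*(p - 5)*(p + 1)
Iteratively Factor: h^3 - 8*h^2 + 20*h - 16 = (h - 2)*(h^2 - 6*h + 8) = (h - 4)*(h - 2)*(h - 2)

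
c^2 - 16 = (c - 4)*(c + 4)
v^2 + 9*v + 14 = (v + 2)*(v + 7)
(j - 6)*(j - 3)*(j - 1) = j^3 - 10*j^2 + 27*j - 18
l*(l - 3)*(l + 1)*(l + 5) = l^4 + 3*l^3 - 13*l^2 - 15*l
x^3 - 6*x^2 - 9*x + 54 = (x - 6)*(x - 3)*(x + 3)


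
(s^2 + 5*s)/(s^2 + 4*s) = (s + 5)/(s + 4)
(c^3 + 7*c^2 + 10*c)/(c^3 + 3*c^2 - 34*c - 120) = c*(c + 2)/(c^2 - 2*c - 24)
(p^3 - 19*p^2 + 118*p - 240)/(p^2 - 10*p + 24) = (p^2 - 13*p + 40)/(p - 4)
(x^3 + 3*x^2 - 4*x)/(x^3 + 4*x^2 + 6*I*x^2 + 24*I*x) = (x - 1)/(x + 6*I)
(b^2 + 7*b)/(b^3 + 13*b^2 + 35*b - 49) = b/(b^2 + 6*b - 7)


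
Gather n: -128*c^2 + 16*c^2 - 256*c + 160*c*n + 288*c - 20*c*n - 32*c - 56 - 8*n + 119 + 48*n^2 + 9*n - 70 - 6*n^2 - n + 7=-112*c^2 + 140*c*n + 42*n^2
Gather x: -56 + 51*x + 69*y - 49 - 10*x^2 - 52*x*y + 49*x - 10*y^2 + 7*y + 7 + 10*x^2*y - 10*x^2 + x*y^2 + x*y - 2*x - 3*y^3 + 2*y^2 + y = x^2*(10*y - 20) + x*(y^2 - 51*y + 98) - 3*y^3 - 8*y^2 + 77*y - 98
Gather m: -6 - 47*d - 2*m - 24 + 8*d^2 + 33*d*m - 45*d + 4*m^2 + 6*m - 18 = 8*d^2 - 92*d + 4*m^2 + m*(33*d + 4) - 48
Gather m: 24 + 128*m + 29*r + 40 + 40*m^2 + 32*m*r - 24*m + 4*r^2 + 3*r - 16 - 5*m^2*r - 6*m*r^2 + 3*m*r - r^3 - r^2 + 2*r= m^2*(40 - 5*r) + m*(-6*r^2 + 35*r + 104) - r^3 + 3*r^2 + 34*r + 48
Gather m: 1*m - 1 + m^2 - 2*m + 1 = m^2 - m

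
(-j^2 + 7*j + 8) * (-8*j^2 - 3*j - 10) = 8*j^4 - 53*j^3 - 75*j^2 - 94*j - 80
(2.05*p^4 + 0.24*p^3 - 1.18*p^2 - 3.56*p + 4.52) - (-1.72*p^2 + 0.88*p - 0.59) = 2.05*p^4 + 0.24*p^3 + 0.54*p^2 - 4.44*p + 5.11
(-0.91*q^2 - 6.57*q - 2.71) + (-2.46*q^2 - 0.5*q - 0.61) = -3.37*q^2 - 7.07*q - 3.32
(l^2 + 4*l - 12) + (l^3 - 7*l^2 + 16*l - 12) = l^3 - 6*l^2 + 20*l - 24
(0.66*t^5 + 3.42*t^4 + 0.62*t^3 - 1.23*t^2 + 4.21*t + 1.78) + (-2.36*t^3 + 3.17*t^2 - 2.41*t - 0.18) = 0.66*t^5 + 3.42*t^4 - 1.74*t^3 + 1.94*t^2 + 1.8*t + 1.6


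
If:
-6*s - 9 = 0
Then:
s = -3/2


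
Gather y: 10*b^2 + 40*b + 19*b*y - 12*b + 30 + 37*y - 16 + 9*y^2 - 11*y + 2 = 10*b^2 + 28*b + 9*y^2 + y*(19*b + 26) + 16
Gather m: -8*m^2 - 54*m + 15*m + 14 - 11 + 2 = -8*m^2 - 39*m + 5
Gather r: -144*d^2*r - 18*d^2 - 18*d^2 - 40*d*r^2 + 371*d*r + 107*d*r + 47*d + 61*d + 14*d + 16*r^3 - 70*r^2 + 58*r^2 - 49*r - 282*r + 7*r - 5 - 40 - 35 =-36*d^2 + 122*d + 16*r^3 + r^2*(-40*d - 12) + r*(-144*d^2 + 478*d - 324) - 80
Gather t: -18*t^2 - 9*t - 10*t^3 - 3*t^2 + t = -10*t^3 - 21*t^2 - 8*t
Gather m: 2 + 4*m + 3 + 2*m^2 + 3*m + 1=2*m^2 + 7*m + 6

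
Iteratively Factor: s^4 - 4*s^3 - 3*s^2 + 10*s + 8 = (s - 2)*(s^3 - 2*s^2 - 7*s - 4) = (s - 2)*(s + 1)*(s^2 - 3*s - 4) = (s - 4)*(s - 2)*(s + 1)*(s + 1)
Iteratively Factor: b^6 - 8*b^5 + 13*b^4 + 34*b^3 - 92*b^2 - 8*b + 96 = (b + 1)*(b^5 - 9*b^4 + 22*b^3 + 12*b^2 - 104*b + 96) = (b - 3)*(b + 1)*(b^4 - 6*b^3 + 4*b^2 + 24*b - 32) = (b - 3)*(b - 2)*(b + 1)*(b^3 - 4*b^2 - 4*b + 16) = (b - 3)*(b - 2)*(b + 1)*(b + 2)*(b^2 - 6*b + 8) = (b - 4)*(b - 3)*(b - 2)*(b + 1)*(b + 2)*(b - 2)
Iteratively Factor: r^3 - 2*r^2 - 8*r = (r - 4)*(r^2 + 2*r) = r*(r - 4)*(r + 2)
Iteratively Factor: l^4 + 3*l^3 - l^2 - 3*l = (l - 1)*(l^3 + 4*l^2 + 3*l) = (l - 1)*(l + 1)*(l^2 + 3*l) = l*(l - 1)*(l + 1)*(l + 3)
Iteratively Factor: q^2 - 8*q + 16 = (q - 4)*(q - 4)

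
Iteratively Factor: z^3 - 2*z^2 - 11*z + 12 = (z - 1)*(z^2 - z - 12) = (z - 1)*(z + 3)*(z - 4)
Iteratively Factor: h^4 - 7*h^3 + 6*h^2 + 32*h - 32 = (h - 4)*(h^3 - 3*h^2 - 6*h + 8) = (h - 4)*(h + 2)*(h^2 - 5*h + 4) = (h - 4)*(h - 1)*(h + 2)*(h - 4)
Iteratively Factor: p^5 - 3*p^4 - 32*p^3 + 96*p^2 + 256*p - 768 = (p - 4)*(p^4 + p^3 - 28*p^2 - 16*p + 192) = (p - 4)*(p + 4)*(p^3 - 3*p^2 - 16*p + 48) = (p - 4)*(p - 3)*(p + 4)*(p^2 - 16) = (p - 4)^2*(p - 3)*(p + 4)*(p + 4)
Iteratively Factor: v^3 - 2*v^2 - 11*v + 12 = (v - 4)*(v^2 + 2*v - 3) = (v - 4)*(v - 1)*(v + 3)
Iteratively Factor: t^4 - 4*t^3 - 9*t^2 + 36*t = (t - 3)*(t^3 - t^2 - 12*t) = t*(t - 3)*(t^2 - t - 12) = t*(t - 4)*(t - 3)*(t + 3)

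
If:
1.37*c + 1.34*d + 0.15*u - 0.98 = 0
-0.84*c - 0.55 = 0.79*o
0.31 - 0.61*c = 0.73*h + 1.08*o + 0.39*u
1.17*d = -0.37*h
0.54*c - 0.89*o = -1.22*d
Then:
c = -1.50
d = 1.32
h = -4.16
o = 0.90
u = 8.45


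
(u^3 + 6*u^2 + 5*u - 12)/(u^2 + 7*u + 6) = (u^3 + 6*u^2 + 5*u - 12)/(u^2 + 7*u + 6)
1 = 1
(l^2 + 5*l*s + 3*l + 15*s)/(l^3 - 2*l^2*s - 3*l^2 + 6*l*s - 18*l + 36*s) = (-l - 5*s)/(-l^2 + 2*l*s + 6*l - 12*s)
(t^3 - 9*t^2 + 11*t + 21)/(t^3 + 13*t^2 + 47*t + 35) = (t^2 - 10*t + 21)/(t^2 + 12*t + 35)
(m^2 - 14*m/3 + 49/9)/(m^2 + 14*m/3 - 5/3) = (9*m^2 - 42*m + 49)/(3*(3*m^2 + 14*m - 5))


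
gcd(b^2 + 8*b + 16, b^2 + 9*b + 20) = b + 4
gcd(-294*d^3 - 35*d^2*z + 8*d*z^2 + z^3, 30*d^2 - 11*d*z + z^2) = -6*d + z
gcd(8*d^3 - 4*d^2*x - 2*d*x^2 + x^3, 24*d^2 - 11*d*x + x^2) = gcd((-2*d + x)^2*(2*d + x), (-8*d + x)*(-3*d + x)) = 1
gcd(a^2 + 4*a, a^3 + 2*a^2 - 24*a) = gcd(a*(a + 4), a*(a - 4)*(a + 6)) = a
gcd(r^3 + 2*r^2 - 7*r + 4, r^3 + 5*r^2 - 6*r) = r - 1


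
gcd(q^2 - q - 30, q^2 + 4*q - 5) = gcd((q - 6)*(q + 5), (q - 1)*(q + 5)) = q + 5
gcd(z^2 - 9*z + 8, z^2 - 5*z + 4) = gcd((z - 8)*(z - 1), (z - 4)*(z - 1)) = z - 1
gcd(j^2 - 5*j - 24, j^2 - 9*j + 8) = j - 8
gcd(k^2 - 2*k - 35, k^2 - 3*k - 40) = k + 5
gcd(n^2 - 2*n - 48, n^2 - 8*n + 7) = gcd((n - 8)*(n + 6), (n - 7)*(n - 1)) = 1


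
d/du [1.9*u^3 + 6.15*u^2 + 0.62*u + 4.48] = 5.7*u^2 + 12.3*u + 0.62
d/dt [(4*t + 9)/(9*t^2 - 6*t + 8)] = 2*(-18*t^2 - 81*t + 43)/(81*t^4 - 108*t^3 + 180*t^2 - 96*t + 64)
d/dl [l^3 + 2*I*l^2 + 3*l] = 3*l^2 + 4*I*l + 3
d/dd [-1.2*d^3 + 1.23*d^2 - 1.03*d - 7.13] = -3.6*d^2 + 2.46*d - 1.03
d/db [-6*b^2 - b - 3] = -12*b - 1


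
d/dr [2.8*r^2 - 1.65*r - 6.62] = 5.6*r - 1.65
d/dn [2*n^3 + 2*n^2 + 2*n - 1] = 6*n^2 + 4*n + 2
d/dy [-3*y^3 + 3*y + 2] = 3 - 9*y^2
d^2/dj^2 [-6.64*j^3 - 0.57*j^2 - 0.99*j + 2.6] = -39.84*j - 1.14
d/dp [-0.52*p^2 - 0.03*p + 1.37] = -1.04*p - 0.03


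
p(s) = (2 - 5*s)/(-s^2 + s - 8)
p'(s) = (2 - 5*s)*(2*s - 1)/(-s^2 + s - 8)^2 - 5/(-s^2 + s - 8) = (5*s^2 - 5*s - (2*s - 1)*(5*s - 2) + 40)/(s^2 - s + 8)^2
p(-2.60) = -0.86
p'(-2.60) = -0.02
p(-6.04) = -0.64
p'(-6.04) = -0.07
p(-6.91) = -0.58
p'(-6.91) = -0.06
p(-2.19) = -0.86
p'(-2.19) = 0.02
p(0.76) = 0.23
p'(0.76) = 0.62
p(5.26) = 0.80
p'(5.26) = -0.09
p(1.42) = 0.59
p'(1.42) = 0.45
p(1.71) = 0.71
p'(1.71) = 0.36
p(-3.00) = -0.85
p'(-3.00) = -0.05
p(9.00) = 0.54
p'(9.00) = -0.05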